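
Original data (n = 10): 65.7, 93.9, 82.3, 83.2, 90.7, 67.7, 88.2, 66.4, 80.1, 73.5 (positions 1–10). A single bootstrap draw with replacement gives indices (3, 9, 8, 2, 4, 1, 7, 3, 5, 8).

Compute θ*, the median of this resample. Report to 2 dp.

θ* = 82.30

Resample values: 82.3, 80.1, 66.4, 93.9, 83.2, 65.7, 88.2, 82.3, 90.7, 66.4.
Sorted: 65.7, 66.4, 66.4, 80.1, 82.3, 82.3, 83.2, 88.2, 90.7, 93.9
Median = average of the two middle values = 82.30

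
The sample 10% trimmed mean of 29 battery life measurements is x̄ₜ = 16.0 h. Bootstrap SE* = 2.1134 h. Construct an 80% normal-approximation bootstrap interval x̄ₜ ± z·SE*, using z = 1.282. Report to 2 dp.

(13.29, 18.71)

Margin = 1.282 × 2.1134 = 2.709
Interval: 16.0 ± 2.709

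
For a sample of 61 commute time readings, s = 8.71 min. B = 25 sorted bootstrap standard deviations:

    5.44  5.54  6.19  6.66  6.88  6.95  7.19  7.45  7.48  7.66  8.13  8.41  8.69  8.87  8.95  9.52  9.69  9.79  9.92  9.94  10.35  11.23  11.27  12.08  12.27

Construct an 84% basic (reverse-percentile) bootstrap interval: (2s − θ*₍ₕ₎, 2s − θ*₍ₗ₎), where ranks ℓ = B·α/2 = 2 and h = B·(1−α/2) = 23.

(6.15, 11.88)

Percentile endpoints at ranks 2 and 23: θ*₍2₎ = 5.54, θ*₍23₎ = 11.27.
Basic interval reflects these around s:
  lower = 2 × 8.71 − 11.27 = 6.15
  upper = 2 × 8.71 − 5.54 = 11.88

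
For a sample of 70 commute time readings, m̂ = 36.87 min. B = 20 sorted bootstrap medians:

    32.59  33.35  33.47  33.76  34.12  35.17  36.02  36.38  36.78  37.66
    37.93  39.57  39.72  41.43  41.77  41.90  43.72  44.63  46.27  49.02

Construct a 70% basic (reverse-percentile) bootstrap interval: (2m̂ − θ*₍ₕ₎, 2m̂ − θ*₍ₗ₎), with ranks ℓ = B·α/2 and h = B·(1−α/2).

(30.02, 40.27)

Percentile endpoints at ranks 3 and 17: θ*₍3₎ = 33.47, θ*₍17₎ = 43.72.
Basic interval reflects these around m̂:
  lower = 2 × 36.87 − 43.72 = 30.02
  upper = 2 × 36.87 − 33.47 = 40.27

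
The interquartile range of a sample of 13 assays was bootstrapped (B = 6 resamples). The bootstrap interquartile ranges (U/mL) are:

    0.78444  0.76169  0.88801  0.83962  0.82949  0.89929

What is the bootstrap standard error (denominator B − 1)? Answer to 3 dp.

Bootstrap SE is the standard deviation of the 6 replicate interquartile ranges.
Mean of replicates: (0.78444 + 0.76169 + 0.88801 + 0.83962 + 0.82949 + 0.89929) / 6 = 5.002540 / 6 = 0.833757
Sum of squared deviations: (−0.049317)² + (−0.072067)² + (+0.054253)² + (+0.005863)² + (−0.004267)² + (+0.065533)² = 0.014916
Variance = 0.014916 / 5 = 0.002983
SE* = √0.002983

SE* = 0.055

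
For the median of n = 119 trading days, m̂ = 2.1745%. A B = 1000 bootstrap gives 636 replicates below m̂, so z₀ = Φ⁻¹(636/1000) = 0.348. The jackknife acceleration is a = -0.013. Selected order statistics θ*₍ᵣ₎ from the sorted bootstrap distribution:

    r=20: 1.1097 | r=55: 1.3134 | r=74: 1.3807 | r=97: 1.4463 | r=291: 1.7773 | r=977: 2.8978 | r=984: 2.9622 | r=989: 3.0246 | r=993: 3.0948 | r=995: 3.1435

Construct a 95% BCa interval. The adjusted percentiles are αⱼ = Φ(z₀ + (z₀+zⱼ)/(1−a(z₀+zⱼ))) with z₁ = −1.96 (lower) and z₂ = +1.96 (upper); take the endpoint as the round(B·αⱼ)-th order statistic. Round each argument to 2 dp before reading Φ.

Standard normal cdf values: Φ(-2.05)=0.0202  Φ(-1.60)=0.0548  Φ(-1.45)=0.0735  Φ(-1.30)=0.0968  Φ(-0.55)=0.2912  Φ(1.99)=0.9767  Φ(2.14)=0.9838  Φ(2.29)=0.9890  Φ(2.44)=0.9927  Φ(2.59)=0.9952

Lower: z₀ + z₁ = 0.348 + (-1.960) = -1.612; 1 − a(z₀+z₁) = 1 − (-0.013)(-1.612) = 0.9790; argument = 0.348 + (-1.612)/0.9790 = -1.2985 → -1.30.
α₁ = Φ(-1.30) = 0.0968; rank = round(1000 × 0.0968) = 97; θ*₍97₎ = 1.4463.
Upper: z₀ + z₂ = 2.308; 1 − a(z₀+z₂) = 1.0300; argument = 2.5888 → 2.59; α₂ = 0.9952; rank = 995; θ*₍995₎ = 3.1435.

(1.4463, 3.1435)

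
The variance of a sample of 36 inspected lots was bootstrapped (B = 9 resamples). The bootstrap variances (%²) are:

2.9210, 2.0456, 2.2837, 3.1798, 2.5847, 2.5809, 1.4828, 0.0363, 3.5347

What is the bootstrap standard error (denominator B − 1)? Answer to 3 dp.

Bootstrap SE is the standard deviation of the 9 replicate variances.
Mean of replicates: (2.9210 + 2.0456 + 2.2837 + 3.1798 + 2.5847 + 2.5809 + 1.4828 + 0.0363 + 3.5347) / 9 = 20.64950 / 9 = 2.29439
Sum of squared deviations: (+0.62661)² + (−0.24879)² + (−0.01069)² + (+0.88541)² + (+0.29031)² + (+0.28651)² + (−0.81159)² + (−2.25809)² + (+1.24031)² = 8.70099
Variance = 8.70099 / 8 = 1.08762
SE* = √1.08762

SE* = 1.043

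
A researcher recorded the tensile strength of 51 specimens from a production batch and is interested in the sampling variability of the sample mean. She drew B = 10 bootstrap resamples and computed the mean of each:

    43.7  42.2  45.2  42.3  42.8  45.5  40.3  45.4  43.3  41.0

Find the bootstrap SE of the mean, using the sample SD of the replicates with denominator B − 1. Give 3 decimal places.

Bootstrap SE is the standard deviation of the 10 replicate means.
Mean of replicates: (43.7 + 42.2 + 45.2 + 42.3 + 42.8 + 45.5 + 40.3 + 45.4 + 43.3 + 41.0) / 10 = 431.7000 / 10 = 43.1700
Sum of squared deviations: (+0.5300)² + (−0.9700)² + (+2.0300)² + (−0.8700)² + (−0.3700)² + (+2.3300)² + (−2.8700)² + (+2.2300)² + (+0.1300)² + (−2.1700)² = 29.6010
Variance = 29.6010 / 9 = 3.2890
SE* = √3.2890

SE* = 1.814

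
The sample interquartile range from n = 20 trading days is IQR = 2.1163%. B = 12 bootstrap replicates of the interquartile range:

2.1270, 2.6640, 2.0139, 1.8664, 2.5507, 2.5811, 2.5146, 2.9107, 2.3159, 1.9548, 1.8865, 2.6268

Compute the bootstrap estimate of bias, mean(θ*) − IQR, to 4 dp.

bias = +0.2181

mean(θ*) = (2.1270 + 2.6640 + 2.0139 + 1.8664 + 2.5507 + 2.5811 + 2.5146 + 2.9107 + 2.3159 + 1.9548 + 1.8865 + 2.6268) / 12 = 2.33437
bias = 2.33437 − 2.1163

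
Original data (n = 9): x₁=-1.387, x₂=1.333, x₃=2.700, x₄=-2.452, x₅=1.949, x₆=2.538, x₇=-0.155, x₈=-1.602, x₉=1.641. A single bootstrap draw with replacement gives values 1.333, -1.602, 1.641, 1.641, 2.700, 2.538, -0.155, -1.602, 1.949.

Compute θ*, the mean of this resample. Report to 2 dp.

Mean = (1.333 + (-1.602) + 1.641 + 1.641 + 2.700 + 2.538 + (-0.155) + (-1.602) + 1.949) / 9 = 8.4430 / 9 = 0.94

θ* = 0.94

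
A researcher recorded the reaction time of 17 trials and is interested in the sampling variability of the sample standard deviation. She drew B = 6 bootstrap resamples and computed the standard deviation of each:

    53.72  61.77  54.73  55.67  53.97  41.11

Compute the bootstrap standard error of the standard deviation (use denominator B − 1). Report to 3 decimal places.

Bootstrap SE is the standard deviation of the 6 replicate standard deviations.
Mean of replicates: (53.72 + 61.77 + 54.73 + 55.67 + 53.97 + 41.11) / 6 = 320.9700 / 6 = 53.4950
Sum of squared deviations: (+0.2250)² + (+8.2750)² + (+1.2350)² + (+2.1750)² + (+0.4750)² + (−12.3850)² = 228.3960
Variance = 228.3960 / 5 = 45.6792
SE* = √45.6792

SE* = 6.759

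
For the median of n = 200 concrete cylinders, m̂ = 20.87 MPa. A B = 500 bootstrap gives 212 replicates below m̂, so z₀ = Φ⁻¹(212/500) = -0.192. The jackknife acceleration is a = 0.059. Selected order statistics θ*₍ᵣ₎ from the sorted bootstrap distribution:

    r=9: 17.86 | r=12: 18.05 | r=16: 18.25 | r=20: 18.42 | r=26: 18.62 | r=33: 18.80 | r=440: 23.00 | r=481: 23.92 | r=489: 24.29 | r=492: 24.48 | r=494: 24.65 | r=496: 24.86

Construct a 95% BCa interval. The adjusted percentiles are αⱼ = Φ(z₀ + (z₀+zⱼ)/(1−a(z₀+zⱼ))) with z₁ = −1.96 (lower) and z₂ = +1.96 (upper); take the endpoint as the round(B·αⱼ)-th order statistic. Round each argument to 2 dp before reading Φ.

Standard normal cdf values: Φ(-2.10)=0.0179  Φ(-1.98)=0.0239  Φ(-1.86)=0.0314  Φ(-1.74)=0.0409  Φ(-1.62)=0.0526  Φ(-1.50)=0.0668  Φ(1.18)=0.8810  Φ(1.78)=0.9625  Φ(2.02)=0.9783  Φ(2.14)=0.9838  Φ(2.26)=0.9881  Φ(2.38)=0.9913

Lower: z₀ + z₁ = -0.192 + (-1.960) = -2.152; 1 − a(z₀+z₁) = 1 − (0.059)(-2.152) = 1.1270; argument = -0.192 + (-2.152)/1.1270 = -2.1015 → -2.10.
α₁ = Φ(-2.10) = 0.0179; rank = round(500 × 0.0179) = 9; θ*₍9₎ = 17.86.
Upper: z₀ + z₂ = 1.768; 1 − a(z₀+z₂) = 0.8957; argument = 1.7819 → 1.78; α₂ = 0.9625; rank = 481; θ*₍481₎ = 23.92.

(17.86, 23.92)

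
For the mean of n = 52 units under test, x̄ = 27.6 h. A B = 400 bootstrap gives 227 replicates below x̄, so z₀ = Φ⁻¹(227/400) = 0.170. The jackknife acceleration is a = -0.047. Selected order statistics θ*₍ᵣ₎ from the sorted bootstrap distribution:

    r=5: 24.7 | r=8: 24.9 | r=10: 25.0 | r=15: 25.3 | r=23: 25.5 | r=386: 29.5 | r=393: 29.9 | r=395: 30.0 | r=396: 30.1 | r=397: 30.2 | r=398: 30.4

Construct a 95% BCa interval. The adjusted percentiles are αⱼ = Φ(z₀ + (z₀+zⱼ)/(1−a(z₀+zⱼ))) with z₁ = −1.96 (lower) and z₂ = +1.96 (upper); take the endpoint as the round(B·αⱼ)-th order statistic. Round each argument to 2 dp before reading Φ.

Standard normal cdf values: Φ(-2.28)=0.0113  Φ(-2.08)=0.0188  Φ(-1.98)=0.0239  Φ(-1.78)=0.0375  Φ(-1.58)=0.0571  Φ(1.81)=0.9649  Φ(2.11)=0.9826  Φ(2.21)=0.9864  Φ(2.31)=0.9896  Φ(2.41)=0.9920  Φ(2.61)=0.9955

(25.3, 29.9)

Lower: z₀ + z₁ = 0.170 + (-1.960) = -1.790; 1 − a(z₀+z₁) = 1 − (-0.047)(-1.790) = 0.9159; argument = 0.170 + (-1.790)/0.9159 = -1.7844 → -1.78.
α₁ = Φ(-1.78) = 0.0375; rank = round(400 × 0.0375) = 15; θ*₍15₎ = 25.3.
Upper: z₀ + z₂ = 2.130; 1 − a(z₀+z₂) = 1.1001; argument = 2.1062 → 2.11; α₂ = 0.9826; rank = 393; θ*₍393₎ = 29.9.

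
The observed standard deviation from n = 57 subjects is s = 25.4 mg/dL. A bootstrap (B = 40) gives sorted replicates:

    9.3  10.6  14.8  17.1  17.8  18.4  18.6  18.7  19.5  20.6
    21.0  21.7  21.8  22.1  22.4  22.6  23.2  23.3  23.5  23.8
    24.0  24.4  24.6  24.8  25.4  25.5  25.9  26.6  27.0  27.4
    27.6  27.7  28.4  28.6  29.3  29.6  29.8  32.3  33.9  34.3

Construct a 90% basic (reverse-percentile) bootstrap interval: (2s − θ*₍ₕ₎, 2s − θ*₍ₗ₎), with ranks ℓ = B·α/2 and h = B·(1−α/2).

(18.5, 40.2)

Percentile endpoints at ranks 2 and 38: θ*₍2₎ = 10.6, θ*₍38₎ = 32.3.
Basic interval reflects these around s:
  lower = 2 × 25.4 − 32.3 = 18.5
  upper = 2 × 25.4 − 10.6 = 40.2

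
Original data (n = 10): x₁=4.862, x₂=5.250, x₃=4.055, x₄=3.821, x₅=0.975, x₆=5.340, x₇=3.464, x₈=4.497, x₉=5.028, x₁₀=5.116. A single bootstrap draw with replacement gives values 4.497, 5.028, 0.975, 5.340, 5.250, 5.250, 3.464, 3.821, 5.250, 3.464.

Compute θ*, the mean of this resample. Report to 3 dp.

θ* = 4.234

Mean = (4.497 + 5.028 + 0.975 + 5.340 + 5.250 + 5.250 + 3.464 + 3.821 + 5.250 + 3.464) / 10 = 42.3390 / 10 = 4.234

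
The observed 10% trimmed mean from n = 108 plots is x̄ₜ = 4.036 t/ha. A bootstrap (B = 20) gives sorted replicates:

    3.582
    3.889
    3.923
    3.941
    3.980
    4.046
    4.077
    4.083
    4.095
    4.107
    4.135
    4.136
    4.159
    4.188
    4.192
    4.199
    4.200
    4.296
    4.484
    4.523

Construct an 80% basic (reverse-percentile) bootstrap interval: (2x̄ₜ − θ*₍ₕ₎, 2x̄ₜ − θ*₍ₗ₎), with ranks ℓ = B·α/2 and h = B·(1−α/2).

(3.776, 4.183)

Percentile endpoints at ranks 2 and 18: θ*₍2₎ = 3.889, θ*₍18₎ = 4.296.
Basic interval reflects these around x̄ₜ:
  lower = 2 × 4.036 − 4.296 = 3.776
  upper = 2 × 4.036 − 3.889 = 4.183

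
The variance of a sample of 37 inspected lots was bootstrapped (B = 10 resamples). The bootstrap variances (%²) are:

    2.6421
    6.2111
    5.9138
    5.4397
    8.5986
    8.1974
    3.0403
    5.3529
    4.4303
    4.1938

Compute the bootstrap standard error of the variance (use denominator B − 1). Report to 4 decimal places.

Bootstrap SE is the standard deviation of the 10 replicate variances.
Mean of replicates: (2.6421 + 6.2111 + 5.9138 + 5.4397 + 8.5986 + 8.1974 + 3.0403 + 5.3529 + 4.4303 + 4.1938) / 10 = 54.02000 / 10 = 5.40200
Sum of squared deviations: (−2.75990)² + (+0.80910)² + (+0.51180)² + (+0.03770)² + (+3.19660)² + (+2.79540)² + (−2.36170)² + (−0.04910)² + (−0.97170)² + (−1.20820)² = 34.55155
Variance = 34.55155 / 9 = 3.83906
SE* = √3.83906

SE* = 1.9594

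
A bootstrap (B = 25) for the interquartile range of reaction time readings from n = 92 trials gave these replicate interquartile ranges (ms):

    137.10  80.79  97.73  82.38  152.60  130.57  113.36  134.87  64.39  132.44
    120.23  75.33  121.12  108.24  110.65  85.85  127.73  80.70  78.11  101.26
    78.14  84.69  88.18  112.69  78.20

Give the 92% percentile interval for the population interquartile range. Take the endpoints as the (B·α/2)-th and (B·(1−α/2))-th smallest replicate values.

(64.39, 137.10)

Sorted replicates: 64.39, 75.33, 78.11, 78.14, 78.20, 80.70, 80.79, 82.38, 84.69, 85.85, 88.18, 97.73, 101.26, 108.24, 110.65, 112.69, 113.36, 120.23, 121.12, 127.73, 130.57, 132.44, 134.87, 137.10, 152.60
α = 0.08; lower rank = 25 × 0.040 = 1; upper rank = 25 × 0.960 = 24.
The 1st smallest replicate is 64.39; the 24th is 137.10.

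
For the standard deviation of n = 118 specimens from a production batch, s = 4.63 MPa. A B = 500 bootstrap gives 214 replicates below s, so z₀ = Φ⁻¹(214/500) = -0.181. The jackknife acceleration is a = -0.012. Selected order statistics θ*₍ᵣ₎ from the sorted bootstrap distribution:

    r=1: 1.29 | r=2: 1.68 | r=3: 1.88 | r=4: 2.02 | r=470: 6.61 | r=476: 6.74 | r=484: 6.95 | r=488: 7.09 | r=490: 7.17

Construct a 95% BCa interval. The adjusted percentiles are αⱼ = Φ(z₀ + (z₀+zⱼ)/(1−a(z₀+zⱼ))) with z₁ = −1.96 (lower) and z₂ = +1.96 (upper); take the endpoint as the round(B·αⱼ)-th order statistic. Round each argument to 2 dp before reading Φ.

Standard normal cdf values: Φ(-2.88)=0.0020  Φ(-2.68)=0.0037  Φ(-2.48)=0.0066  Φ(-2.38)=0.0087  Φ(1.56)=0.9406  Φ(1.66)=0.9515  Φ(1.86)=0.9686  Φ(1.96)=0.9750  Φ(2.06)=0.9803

(2.02, 6.61)

Lower: z₀ + z₁ = -0.181 + (-1.960) = -2.141; 1 − a(z₀+z₁) = 1 − (-0.012)(-2.141) = 0.9743; argument = -0.181 + (-2.141)/0.9743 = -2.3785 → -2.38.
α₁ = Φ(-2.38) = 0.0087; rank = round(500 × 0.0087) = 4; θ*₍4₎ = 2.02.
Upper: z₀ + z₂ = 1.779; 1 − a(z₀+z₂) = 1.0213; argument = 1.5608 → 1.56; α₂ = 0.9406; rank = 470; θ*₍470₎ = 6.61.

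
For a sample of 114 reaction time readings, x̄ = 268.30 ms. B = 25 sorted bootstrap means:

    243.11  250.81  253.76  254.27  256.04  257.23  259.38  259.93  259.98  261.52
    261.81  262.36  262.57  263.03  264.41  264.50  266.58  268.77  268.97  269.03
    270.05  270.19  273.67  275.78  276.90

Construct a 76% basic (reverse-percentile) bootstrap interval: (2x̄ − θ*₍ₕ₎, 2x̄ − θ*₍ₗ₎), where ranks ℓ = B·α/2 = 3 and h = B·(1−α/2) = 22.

(266.41, 282.84)

Percentile endpoints at ranks 3 and 22: θ*₍3₎ = 253.76, θ*₍22₎ = 270.19.
Basic interval reflects these around x̄:
  lower = 2 × 268.30 − 270.19 = 266.41
  upper = 2 × 268.30 − 253.76 = 282.84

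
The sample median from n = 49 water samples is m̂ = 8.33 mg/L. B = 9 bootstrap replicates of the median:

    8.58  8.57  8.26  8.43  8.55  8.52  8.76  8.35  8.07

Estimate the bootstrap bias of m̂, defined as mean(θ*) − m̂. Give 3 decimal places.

mean(θ*) = (8.58 + 8.57 + 8.26 + 8.43 + 8.55 + 8.52 + 8.76 + 8.35 + 8.07) / 9 = 8.4544
bias = 8.4544 − 8.33

bias = +0.124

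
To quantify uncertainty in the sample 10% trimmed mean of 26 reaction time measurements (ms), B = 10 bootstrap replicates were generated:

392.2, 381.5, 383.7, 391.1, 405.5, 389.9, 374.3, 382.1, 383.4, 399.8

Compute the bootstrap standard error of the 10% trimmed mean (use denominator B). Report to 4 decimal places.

SE* = 8.8291

Bootstrap SE is the standard deviation of the 10 replicate 10% trimmed means.
Mean of replicates: (392.2 + 381.5 + 383.7 + 391.1 + 405.5 + 389.9 + 374.3 + 382.1 + 383.4 + 399.8) / 10 = 3883.50000 / 10 = 388.35000
Sum of squared deviations: (+3.85000)² + (−6.85000)² + (−4.65000)² + (+2.75000)² + (+17.15000)² + (+1.55000)² + (−14.05000)² + (−6.25000)² + (−4.95000)² + (+11.45000)² = 779.52500
Variance = 779.52500 / 10 = 77.95250
SE* = √77.95250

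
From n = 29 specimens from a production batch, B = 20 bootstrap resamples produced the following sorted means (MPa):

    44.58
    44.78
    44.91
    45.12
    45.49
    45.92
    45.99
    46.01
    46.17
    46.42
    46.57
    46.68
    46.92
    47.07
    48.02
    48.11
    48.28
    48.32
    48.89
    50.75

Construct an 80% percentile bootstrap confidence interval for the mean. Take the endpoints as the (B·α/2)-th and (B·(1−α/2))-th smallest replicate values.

(44.78, 48.32)

α = 0.20; lower rank = 20 × 0.100 = 2; upper rank = 20 × 0.900 = 18.
The 2nd smallest replicate is 44.78; the 18th is 48.32.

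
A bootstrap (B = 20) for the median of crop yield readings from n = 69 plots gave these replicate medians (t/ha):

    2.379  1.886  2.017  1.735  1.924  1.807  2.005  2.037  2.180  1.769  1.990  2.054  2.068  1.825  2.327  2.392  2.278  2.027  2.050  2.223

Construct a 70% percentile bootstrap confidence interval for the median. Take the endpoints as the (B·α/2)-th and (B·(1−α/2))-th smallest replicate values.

(1.807, 2.278)

Sorted replicates: 1.735, 1.769, 1.807, 1.825, 1.886, 1.924, 1.990, 2.005, 2.017, 2.027, 2.037, 2.050, 2.054, 2.068, 2.180, 2.223, 2.278, 2.327, 2.379, 2.392
α = 0.30; lower rank = 20 × 0.150 = 3; upper rank = 20 × 0.850 = 17.
The 3rd smallest replicate is 1.807; the 17th is 2.278.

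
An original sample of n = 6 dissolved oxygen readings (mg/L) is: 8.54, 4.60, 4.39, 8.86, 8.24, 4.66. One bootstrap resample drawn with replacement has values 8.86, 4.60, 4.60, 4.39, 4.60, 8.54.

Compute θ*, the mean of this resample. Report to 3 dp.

Mean = (8.86 + 4.60 + 4.60 + 4.39 + 4.60 + 8.54) / 6 = 35.590 / 6 = 5.932

θ* = 5.932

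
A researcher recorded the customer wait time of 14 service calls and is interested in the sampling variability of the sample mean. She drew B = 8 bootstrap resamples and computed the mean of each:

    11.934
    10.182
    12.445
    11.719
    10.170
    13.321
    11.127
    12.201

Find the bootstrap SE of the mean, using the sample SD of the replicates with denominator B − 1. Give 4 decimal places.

Bootstrap SE is the standard deviation of the 8 replicate means.
Mean of replicates: (11.934 + 10.182 + 12.445 + 11.719 + 10.170 + 13.321 + 11.127 + 12.201) / 8 = 93.09900 / 8 = 11.63738
Sum of squared deviations: (+0.29662)² + (−1.45538)² + (+0.80762)² + (+0.08162)² + (−1.46738)² + (+1.68362)² + (−0.51037)² + (+0.56363)² = 8.43096
Variance = 8.43096 / 7 = 1.20442
SE* = √1.20442

SE* = 1.0975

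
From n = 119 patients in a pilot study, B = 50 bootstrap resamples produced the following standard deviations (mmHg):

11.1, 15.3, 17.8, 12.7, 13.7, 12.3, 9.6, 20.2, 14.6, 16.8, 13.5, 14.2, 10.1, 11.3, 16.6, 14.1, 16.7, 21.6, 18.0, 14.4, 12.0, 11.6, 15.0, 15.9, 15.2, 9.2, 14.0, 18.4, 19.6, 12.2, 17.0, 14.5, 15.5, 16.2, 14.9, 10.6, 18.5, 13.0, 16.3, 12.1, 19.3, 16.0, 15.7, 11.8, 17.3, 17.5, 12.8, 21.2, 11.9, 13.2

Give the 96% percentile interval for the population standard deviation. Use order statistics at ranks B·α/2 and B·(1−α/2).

(9.2, 21.2)

Sorted replicates: 9.2, 9.6, 10.1, 10.6, 11.1, 11.3, 11.6, 11.8, 11.9, 12.0, 12.1, 12.2, 12.3, 12.7, 12.8, 13.0, 13.2, 13.5, 13.7, 14.0, 14.1, 14.2, 14.4, 14.5, 14.6, 14.9, 15.0, 15.2, 15.3, 15.5, 15.7, 15.9, 16.0, 16.2, 16.3, 16.6, 16.7, 16.8, 17.0, 17.3, 17.5, 17.8, 18.0, 18.4, 18.5, 19.3, 19.6, 20.2, 21.2, 21.6
α = 0.04; lower rank = 50 × 0.020 = 1; upper rank = 50 × 0.980 = 49.
The 1st smallest replicate is 9.2; the 49th is 21.2.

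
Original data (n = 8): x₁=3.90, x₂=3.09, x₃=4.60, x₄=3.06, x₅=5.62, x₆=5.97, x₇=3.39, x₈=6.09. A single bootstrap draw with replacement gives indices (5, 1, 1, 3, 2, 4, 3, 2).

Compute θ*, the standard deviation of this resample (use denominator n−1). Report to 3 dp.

Resample values: 5.62, 3.90, 3.90, 4.60, 3.09, 3.06, 4.60, 3.09.
Mean = 3.9825; sum of squared deviations = 5.9017
s² = 5.9017 / 7 = 0.8431
s = √0.8431 = 0.918

θ* = 0.918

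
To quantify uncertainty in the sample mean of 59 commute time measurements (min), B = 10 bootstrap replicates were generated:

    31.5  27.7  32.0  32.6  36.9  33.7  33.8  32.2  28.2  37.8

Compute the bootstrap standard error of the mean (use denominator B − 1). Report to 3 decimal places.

SE* = 3.219

Bootstrap SE is the standard deviation of the 10 replicate means.
Mean of replicates: (31.5 + 27.7 + 32.0 + 32.6 + 36.9 + 33.7 + 33.8 + 32.2 + 28.2 + 37.8) / 10 = 326.4000 / 10 = 32.6400
Sum of squared deviations: (−1.1400)² + (−4.9400)² + (−0.6400)² + (−0.0400)² + (+4.2600)² + (+1.0600)² + (+1.1600)² + (−0.4400)² + (−4.4400)² + (+5.1600)² = 93.2640
Variance = 93.2640 / 9 = 10.3627
SE* = √10.3627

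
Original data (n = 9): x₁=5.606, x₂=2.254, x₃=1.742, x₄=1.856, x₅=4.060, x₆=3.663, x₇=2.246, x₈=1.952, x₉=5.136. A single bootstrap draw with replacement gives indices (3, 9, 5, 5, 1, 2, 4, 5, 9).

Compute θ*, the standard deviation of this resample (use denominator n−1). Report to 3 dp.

θ* = 1.476

Resample values: 1.742, 5.136, 4.060, 4.060, 5.606, 2.254, 1.856, 4.060, 5.136.
Mean = 3.7678; sum of squared deviations = 17.4295
s² = 17.4295 / 8 = 2.1787
s = √2.1787 = 1.476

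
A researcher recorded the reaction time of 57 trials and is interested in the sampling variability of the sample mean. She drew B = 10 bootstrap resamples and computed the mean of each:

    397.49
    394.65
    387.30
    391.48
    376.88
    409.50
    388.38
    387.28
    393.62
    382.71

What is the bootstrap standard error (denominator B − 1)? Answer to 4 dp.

SE* = 8.8646

Bootstrap SE is the standard deviation of the 10 replicate means.
Mean of replicates: (397.49 + 394.65 + 387.30 + 391.48 + 376.88 + 409.50 + 388.38 + 387.28 + 393.62 + 382.71) / 10 = 3909.29000 / 10 = 390.92900
Sum of squared deviations: (+6.56100)² + (+3.72100)² + (−3.62900)² + (+0.55100)² + (−14.04900)² + (+18.57100)² + (−2.54900)² + (−3.64900)² + (+2.69100)² + (−8.21900)² = 707.22829
Variance = 707.22829 / 9 = 78.58092
SE* = √78.58092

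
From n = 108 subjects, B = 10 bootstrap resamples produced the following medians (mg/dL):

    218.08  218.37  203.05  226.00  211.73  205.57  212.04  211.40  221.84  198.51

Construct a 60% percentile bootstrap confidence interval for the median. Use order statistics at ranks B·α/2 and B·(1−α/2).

Sorted replicates: 198.51, 203.05, 205.57, 211.40, 211.73, 212.04, 218.08, 218.37, 221.84, 226.00
α = 0.40; lower rank = 10 × 0.200 = 2; upper rank = 10 × 0.800 = 8.
The 2nd smallest replicate is 203.05; the 8th is 218.37.

(203.05, 218.37)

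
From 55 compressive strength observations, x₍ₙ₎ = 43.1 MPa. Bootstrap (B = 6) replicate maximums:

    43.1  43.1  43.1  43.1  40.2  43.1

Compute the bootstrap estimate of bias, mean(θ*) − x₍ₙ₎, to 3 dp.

mean(θ*) = (43.1 + 43.1 + 43.1 + 43.1 + 40.2 + 43.1) / 6 = 42.6167
bias = 42.6167 − 43.1

bias = −0.483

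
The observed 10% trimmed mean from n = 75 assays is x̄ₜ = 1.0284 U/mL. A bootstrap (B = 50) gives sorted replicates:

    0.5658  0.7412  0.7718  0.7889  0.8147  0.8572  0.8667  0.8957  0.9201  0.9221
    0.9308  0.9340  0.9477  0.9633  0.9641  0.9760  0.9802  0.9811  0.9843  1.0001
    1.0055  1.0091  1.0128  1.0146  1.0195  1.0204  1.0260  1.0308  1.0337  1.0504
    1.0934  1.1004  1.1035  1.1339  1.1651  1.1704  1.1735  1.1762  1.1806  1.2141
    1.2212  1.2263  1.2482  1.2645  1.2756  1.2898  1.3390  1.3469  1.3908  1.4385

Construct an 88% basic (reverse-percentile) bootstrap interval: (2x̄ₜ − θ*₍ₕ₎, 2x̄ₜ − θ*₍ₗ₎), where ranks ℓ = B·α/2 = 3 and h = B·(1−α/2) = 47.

(0.7178, 1.2850)

Percentile endpoints at ranks 3 and 47: θ*₍3₎ = 0.7718, θ*₍47₎ = 1.3390.
Basic interval reflects these around x̄ₜ:
  lower = 2 × 1.0284 − 1.3390 = 0.7178
  upper = 2 × 1.0284 − 0.7718 = 1.2850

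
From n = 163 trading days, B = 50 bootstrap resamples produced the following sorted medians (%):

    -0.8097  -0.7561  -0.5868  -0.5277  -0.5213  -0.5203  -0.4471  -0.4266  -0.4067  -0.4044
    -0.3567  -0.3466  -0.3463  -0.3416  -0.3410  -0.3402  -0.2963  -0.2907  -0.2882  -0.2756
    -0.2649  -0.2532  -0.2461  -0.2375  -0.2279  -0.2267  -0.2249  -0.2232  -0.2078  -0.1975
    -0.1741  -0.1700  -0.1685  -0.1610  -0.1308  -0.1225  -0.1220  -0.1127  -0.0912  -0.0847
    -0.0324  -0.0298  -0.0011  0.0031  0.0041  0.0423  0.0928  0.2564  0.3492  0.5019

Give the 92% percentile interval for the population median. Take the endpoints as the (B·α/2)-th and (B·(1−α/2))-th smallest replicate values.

α = 0.08; lower rank = 50 × 0.040 = 2; upper rank = 50 × 0.960 = 48.
The 2nd smallest replicate is -0.7561; the 48th is 0.2564.

(-0.7561, 0.2564)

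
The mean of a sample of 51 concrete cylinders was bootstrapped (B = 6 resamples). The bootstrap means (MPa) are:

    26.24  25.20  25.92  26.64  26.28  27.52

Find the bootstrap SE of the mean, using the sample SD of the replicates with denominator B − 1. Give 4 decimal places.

Bootstrap SE is the standard deviation of the 6 replicate means.
Mean of replicates: (26.24 + 25.20 + 25.92 + 26.64 + 26.28 + 27.52) / 6 = 157.80000 / 6 = 26.30000
Sum of squared deviations: (−0.06000)² + (−1.10000)² + (−0.38000)² + (+0.34000)² + (−0.02000)² + (+1.22000)² = 2.96240
Variance = 2.96240 / 5 = 0.59248
SE* = √0.59248

SE* = 0.7697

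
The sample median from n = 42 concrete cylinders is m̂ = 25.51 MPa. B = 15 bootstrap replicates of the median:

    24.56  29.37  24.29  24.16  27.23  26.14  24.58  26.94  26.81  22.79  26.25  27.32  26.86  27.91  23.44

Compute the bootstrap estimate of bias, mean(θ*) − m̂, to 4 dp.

bias = +0.4000

mean(θ*) = (24.56 + 29.37 + 24.29 + 24.16 + 27.23 + 26.14 + 24.58 + 26.94 + 26.81 + 22.79 + 26.25 + 27.32 + 26.86 + 27.91 + 23.44) / 15 = 25.91000
bias = 25.91000 − 25.51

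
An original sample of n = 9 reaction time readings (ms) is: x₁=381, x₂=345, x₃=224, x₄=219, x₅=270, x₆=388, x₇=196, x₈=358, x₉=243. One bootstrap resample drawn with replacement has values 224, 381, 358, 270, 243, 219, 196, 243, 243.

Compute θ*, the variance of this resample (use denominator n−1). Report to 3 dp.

Mean = 264.1111; sum of squared deviations = 32132.8889
s² = 32132.8889 / 8 = 4016.6111

θ* = 4016.611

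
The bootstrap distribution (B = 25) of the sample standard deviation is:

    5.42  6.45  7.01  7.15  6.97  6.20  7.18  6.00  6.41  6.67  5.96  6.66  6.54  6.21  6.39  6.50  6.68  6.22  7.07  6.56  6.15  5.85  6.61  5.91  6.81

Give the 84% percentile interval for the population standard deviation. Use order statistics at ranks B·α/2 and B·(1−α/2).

(5.85, 7.07)

Sorted replicates: 5.42, 5.85, 5.91, 5.96, 6.00, 6.15, 6.20, 6.21, 6.22, 6.39, 6.41, 6.45, 6.50, 6.54, 6.56, 6.61, 6.66, 6.67, 6.68, 6.81, 6.97, 7.01, 7.07, 7.15, 7.18
α = 0.16; lower rank = 25 × 0.080 = 2; upper rank = 25 × 0.920 = 23.
The 2nd smallest replicate is 5.85; the 23rd is 7.07.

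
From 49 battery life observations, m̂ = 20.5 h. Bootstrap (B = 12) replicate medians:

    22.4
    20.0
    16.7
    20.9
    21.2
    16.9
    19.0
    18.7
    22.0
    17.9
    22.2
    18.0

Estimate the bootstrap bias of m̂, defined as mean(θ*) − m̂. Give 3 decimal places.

bias = −0.842

mean(θ*) = (22.4 + 20.0 + 16.7 + 20.9 + 21.2 + 16.9 + 19.0 + 18.7 + 22.0 + 17.9 + 22.2 + 18.0) / 12 = 19.6583
bias = 19.6583 − 20.5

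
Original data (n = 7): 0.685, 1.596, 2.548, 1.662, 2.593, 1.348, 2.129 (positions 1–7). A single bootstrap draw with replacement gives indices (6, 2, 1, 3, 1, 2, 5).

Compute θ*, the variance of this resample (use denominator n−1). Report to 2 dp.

θ* = 0.60

Resample values: 1.348, 1.596, 0.685, 2.548, 0.685, 1.596, 2.593.
Mean = 1.5787; sum of squared deviations = 3.6196
s² = 3.6196 / 6 = 0.6033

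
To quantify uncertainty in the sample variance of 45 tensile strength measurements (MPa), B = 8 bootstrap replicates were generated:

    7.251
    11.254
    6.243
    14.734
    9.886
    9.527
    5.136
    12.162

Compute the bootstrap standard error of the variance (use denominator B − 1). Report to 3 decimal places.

Bootstrap SE is the standard deviation of the 8 replicate variances.
Mean of replicates: (7.251 + 11.254 + 6.243 + 14.734 + 9.886 + 9.527 + 5.136 + 12.162) / 8 = 76.1930 / 8 = 9.5241
Sum of squared deviations: (−2.2731)² + (+1.7299)² + (−3.2811)² + (+5.2099)² + (+0.3619)² + (+0.0029)² + (−4.3881)² + (+2.6379)² = 72.4131
Variance = 72.4131 / 7 = 10.3447
SE* = √10.3447

SE* = 3.216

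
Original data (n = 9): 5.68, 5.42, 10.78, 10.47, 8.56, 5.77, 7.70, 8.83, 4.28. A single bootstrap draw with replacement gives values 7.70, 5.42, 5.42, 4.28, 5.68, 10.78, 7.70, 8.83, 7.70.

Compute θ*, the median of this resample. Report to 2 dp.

θ* = 7.70

Sorted: 4.28, 5.42, 5.42, 5.68, 7.70, 7.70, 7.70, 8.83, 10.78
Median = middle value = 7.70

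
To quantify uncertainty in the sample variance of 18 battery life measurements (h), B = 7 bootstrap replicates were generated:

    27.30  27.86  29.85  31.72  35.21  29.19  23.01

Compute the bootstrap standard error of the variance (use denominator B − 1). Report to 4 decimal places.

Bootstrap SE is the standard deviation of the 7 replicate variances.
Mean of replicates: (27.30 + 27.86 + 29.85 + 31.72 + 35.21 + 29.19 + 23.01) / 7 = 204.14000 / 7 = 29.16286
Sum of squared deviations: (−1.86286)² + (−1.30286)² + (+0.68714)² + (+2.55714)² + (+6.04714)² + (+0.02714)² + (−6.15286)² = 86.60514
Variance = 86.60514 / 6 = 14.43419
SE* = √14.43419

SE* = 3.7992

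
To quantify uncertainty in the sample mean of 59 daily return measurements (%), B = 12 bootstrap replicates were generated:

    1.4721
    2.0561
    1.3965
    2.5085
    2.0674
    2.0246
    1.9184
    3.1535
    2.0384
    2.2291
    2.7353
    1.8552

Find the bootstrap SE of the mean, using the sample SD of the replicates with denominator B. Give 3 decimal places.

SE* = 0.473

Bootstrap SE is the standard deviation of the 12 replicate means.
Mean of replicates: (1.4721 + 2.0561 + 1.3965 + 2.5085 + 2.0674 + 2.0246 + 1.9184 + 3.1535 + 2.0384 + 2.2291 + 2.7353 + 1.8552) / 12 = 25.45510 / 12 = 2.12126
Sum of squared deviations: (−0.64916)² + (−0.06516)² + (−0.72476)² + (+0.38724)² + (−0.05386)² + (−0.09666)² + (−0.20286)² + (+1.03224)² + (−0.08286)² + (+0.10784)² + (+0.61404)² + (−0.26606)² = 2.68613
Variance = 2.68613 / 12 = 0.22384
SE* = √0.22384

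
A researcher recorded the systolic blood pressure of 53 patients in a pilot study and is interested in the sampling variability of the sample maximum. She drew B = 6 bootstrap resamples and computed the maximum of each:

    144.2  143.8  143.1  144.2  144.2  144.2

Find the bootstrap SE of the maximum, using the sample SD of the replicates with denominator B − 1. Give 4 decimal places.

SE* = 0.4461

Bootstrap SE is the standard deviation of the 6 replicate maximums.
Mean of replicates: (144.2 + 143.8 + 143.1 + 144.2 + 144.2 + 144.2) / 6 = 863.70000 / 6 = 143.95000
Sum of squared deviations: (+0.25000)² + (−0.15000)² + (−0.85000)² + (+0.25000)² + (+0.25000)² + (+0.25000)² = 0.99500
Variance = 0.99500 / 5 = 0.19900
SE* = √0.19900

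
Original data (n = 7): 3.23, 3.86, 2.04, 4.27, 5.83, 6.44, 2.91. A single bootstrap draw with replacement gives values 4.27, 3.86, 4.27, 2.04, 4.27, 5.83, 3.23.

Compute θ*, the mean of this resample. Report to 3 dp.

Mean = (4.27 + 3.86 + 4.27 + 2.04 + 4.27 + 5.83 + 3.23) / 7 = 27.770 / 7 = 3.967

θ* = 3.967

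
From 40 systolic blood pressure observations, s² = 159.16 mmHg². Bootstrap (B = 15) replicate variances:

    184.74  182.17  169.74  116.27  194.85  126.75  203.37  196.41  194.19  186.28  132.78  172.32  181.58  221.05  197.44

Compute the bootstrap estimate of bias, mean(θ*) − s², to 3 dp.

bias = +18.169

mean(θ*) = (184.74 + 182.17 + 169.74 + 116.27 + 194.85 + 126.75 + 203.37 + 196.41 + 194.19 + 186.28 + 132.78 + 172.32 + 181.58 + 221.05 + 197.44) / 15 = 177.3293
bias = 177.3293 − 159.16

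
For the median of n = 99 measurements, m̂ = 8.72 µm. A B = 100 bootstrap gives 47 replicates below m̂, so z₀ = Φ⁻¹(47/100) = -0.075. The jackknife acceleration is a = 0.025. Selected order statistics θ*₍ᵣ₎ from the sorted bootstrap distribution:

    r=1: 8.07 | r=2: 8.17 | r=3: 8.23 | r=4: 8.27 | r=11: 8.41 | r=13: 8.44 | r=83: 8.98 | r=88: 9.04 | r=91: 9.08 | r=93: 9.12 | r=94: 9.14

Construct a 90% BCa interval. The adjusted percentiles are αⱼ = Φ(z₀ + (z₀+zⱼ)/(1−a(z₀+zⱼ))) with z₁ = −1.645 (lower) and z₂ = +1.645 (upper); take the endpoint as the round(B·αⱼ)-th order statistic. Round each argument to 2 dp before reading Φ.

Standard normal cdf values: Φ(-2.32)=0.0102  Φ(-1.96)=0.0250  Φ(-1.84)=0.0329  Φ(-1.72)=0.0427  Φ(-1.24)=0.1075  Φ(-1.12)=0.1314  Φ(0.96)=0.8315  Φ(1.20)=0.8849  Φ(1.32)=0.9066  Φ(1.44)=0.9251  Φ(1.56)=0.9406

Lower: z₀ + z₁ = -0.075 + (-1.645) = -1.720; 1 − a(z₀+z₁) = 1 − (0.025)(-1.720) = 1.0430; argument = -0.075 + (-1.720)/1.0430 = -1.7241 → -1.72.
α₁ = Φ(-1.72) = 0.0427; rank = round(100 × 0.0427) = 4; θ*₍4₎ = 8.27.
Upper: z₀ + z₂ = 1.570; 1 − a(z₀+z₂) = 0.9607; argument = 1.5591 → 1.56; α₂ = 0.9406; rank = 94; θ*₍94₎ = 9.14.

(8.27, 9.14)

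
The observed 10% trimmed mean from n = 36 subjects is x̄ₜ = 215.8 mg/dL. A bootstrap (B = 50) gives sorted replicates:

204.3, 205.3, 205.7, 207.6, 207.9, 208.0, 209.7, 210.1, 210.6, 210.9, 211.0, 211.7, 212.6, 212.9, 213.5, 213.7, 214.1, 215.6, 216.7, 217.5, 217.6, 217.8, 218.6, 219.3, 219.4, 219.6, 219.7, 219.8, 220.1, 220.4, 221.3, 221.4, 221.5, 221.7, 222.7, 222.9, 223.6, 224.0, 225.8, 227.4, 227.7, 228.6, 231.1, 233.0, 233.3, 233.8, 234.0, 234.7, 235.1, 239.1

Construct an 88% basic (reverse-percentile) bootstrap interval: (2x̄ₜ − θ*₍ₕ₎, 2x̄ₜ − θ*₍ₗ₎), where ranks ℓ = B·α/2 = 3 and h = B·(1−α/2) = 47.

(197.6, 225.9)

Percentile endpoints at ranks 3 and 47: θ*₍3₎ = 205.7, θ*₍47₎ = 234.0.
Basic interval reflects these around x̄ₜ:
  lower = 2 × 215.8 − 234.0 = 197.6
  upper = 2 × 215.8 − 205.7 = 225.9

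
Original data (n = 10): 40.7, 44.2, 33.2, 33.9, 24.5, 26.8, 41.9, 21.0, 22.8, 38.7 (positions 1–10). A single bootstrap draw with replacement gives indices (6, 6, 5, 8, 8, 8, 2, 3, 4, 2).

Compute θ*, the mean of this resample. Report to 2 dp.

Resample values: 26.8, 26.8, 24.5, 21.0, 21.0, 21.0, 44.2, 33.2, 33.9, 44.2.
Mean = (26.8 + 26.8 + 24.5 + 21.0 + 21.0 + 21.0 + 44.2 + 33.2 + 33.9 + 44.2) / 10 = 296.60 / 10 = 29.66

θ* = 29.66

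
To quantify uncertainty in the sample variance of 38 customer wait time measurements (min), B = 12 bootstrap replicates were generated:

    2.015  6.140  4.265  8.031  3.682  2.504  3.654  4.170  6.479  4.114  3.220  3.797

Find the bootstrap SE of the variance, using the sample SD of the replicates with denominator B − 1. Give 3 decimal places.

Bootstrap SE is the standard deviation of the 12 replicate variances.
Mean of replicates: (2.015 + 6.140 + 4.265 + 8.031 + 3.682 + 2.504 + 3.654 + 4.170 + 6.479 + 4.114 + 3.220 + 3.797) / 12 = 52.0710 / 12 = 4.3392
Sum of squared deviations: (−2.3242)² + (+1.8007)² + (−0.0743)² + (+3.6918)² + (−0.6572)² + (−1.8352)² + (−0.6852)² + (−0.1692)² + (+2.1398)² + (−0.2252)² + (−1.1192)² + (−0.5422)² = 32.7537
Variance = 32.7537 / 11 = 2.9776
SE* = √2.9776

SE* = 1.726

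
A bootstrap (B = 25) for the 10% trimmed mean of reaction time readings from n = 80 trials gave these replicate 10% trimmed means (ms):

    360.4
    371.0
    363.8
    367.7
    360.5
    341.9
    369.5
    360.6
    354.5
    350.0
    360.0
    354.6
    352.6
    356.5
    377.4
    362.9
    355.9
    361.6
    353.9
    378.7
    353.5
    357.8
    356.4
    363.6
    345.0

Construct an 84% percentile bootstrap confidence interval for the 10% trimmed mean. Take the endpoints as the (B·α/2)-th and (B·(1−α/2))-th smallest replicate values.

(345.0, 371.0)

Sorted replicates: 341.9, 345.0, 350.0, 352.6, 353.5, 353.9, 354.5, 354.6, 355.9, 356.4, 356.5, 357.8, 360.0, 360.4, 360.5, 360.6, 361.6, 362.9, 363.6, 363.8, 367.7, 369.5, 371.0, 377.4, 378.7
α = 0.16; lower rank = 25 × 0.080 = 2; upper rank = 25 × 0.920 = 23.
The 2nd smallest replicate is 345.0; the 23rd is 371.0.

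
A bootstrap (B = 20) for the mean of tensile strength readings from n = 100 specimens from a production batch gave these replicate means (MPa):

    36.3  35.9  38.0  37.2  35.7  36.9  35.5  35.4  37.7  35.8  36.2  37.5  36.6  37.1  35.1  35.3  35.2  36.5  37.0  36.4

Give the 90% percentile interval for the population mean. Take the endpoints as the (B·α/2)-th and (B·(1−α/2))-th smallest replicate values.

Sorted replicates: 35.1, 35.2, 35.3, 35.4, 35.5, 35.7, 35.8, 35.9, 36.2, 36.3, 36.4, 36.5, 36.6, 36.9, 37.0, 37.1, 37.2, 37.5, 37.7, 38.0
α = 0.10; lower rank = 20 × 0.050 = 1; upper rank = 20 × 0.950 = 19.
The 1st smallest replicate is 35.1; the 19th is 37.7.

(35.1, 37.7)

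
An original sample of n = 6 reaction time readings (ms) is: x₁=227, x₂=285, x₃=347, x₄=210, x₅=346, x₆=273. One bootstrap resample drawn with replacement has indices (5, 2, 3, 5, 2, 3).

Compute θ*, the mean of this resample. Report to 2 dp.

θ* = 326.00

Resample values: 346, 285, 347, 346, 285, 347.
Mean = (346 + 285 + 347 + 346 + 285 + 347) / 6 = 1956.0 / 6 = 326.00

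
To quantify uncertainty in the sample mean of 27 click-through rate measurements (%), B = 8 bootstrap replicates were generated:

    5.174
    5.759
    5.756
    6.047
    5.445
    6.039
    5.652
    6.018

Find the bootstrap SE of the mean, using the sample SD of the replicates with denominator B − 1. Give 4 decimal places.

SE* = 0.3109

Bootstrap SE is the standard deviation of the 8 replicate means.
Mean of replicates: (5.174 + 5.759 + 5.756 + 6.047 + 5.445 + 6.039 + 5.652 + 6.018) / 8 = 45.89000 / 8 = 5.73625
Sum of squared deviations: (−0.56225)² + (+0.02275)² + (+0.01975)² + (+0.31075)² + (−0.29125)² + (+0.30275)² + (−0.08425)² + (+0.28175)² = 0.67656
Variance = 0.67656 / 7 = 0.09665
SE* = √0.09665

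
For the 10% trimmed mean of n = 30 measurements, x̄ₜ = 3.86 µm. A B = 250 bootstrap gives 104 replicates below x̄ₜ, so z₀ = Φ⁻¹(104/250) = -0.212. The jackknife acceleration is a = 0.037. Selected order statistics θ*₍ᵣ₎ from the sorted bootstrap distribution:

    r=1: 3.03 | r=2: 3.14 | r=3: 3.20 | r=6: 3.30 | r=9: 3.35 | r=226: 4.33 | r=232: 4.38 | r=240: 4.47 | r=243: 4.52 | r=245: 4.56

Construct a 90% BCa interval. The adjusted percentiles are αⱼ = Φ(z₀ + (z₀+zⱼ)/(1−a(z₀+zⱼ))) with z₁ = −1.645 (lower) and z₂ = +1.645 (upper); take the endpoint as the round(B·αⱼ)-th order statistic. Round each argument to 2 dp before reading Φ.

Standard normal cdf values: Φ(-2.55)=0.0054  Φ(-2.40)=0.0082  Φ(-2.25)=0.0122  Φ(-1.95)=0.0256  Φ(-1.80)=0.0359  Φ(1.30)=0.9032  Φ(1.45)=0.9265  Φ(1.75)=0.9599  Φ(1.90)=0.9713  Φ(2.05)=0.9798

Lower: z₀ + z₁ = -0.212 + (-1.645) = -1.857; 1 − a(z₀+z₁) = 1 − (0.037)(-1.857) = 1.0687; argument = -0.212 + (-1.857)/1.0687 = -1.9496 → -1.95.
α₁ = Φ(-1.95) = 0.0256; rank = round(250 × 0.0256) = 6; θ*₍6₎ = 3.30.
Upper: z₀ + z₂ = 1.433; 1 − a(z₀+z₂) = 0.9470; argument = 1.3012 → 1.30; α₂ = 0.9032; rank = 226; θ*₍226₎ = 4.33.

(3.30, 4.33)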